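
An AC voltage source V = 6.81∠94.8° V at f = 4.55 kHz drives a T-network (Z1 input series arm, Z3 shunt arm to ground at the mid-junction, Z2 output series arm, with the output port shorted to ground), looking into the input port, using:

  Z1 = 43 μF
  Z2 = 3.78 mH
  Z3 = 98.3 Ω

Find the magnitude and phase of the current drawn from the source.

Step 1 — Angular frequency: ω = 2π·f = 2π·4550 = 2.859e+04 rad/s.
Step 2 — Component impedances:
  Z1: Z = 1/(jωC) = -j/(ω·C) = 0 - j0.8135 Ω
  Z2: Z = jωL = j·2.859e+04·0.00378 = 0 + j108.1 Ω
  Z3: Z = R = 98.3 Ω
Step 3 — With the output port shorted to ground, the output series arm Z2 runs from the junction to ground; the shunt arm Z3 also runs from the junction to ground. They appear in parallel: Z3 || Z2 = 53.79 + j48.93 Ω.
Step 4 — Series with input arm Z1: Z_in = Z1 + (Z3 || Z2) = 53.79 + j48.12 Ω = 72.17∠41.8° Ω.
Step 5 — Source phasor: V = 6.81∠94.8° V = -0.5698 + j6.786 V.
Step 6 — Ohm's law: I = V / Z_total = (-0.5698 + j6.786) / (53.79 + j48.12) = 0.0568 + j0.07535 A.
Step 7 — Convert to polar: |I| = 0.09436 A, ∠I = 53.0°.

I = 0.09436∠53.0° A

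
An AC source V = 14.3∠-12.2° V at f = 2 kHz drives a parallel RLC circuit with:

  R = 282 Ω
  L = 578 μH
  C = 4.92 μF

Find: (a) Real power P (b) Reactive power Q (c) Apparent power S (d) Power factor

Step 1 — Angular frequency: ω = 2π·f = 2π·2000 = 1.257e+04 rad/s.
Step 2 — Component impedances:
  R: Z = R = 282 Ω
  L: Z = jωL = j·1.257e+04·0.000578 = 0 + j7.263 Ω
  C: Z = 1/(jωC) = -j/(ω·C) = 0 - j16.17 Ω
Step 3 — Parallel combination: 1/Z_total = 1/R + 1/L + 1/C; Z_total = 0.615 + j13.16 Ω = 13.17∠87.3° Ω.
Step 4 — Source phasor: V = 14.3∠-12.2° V = 13.98 - j3.022 V.
Step 5 — Current: I = V / Z = -0.1797 - j1.071 A = 1.086∠-99.5° A.
Step 6 — Complex power: S = V·I* = 0.7251 + j15.51 VA.
Step 7 — Real power: P = Re(S) = 0.7251 W.
Step 8 — Reactive power: Q = Im(S) = 15.51 VAR.
Step 9 — Apparent power: |S| = 15.53 VA.
Step 10 — Power factor: PF = P/|S| = 0.0467 (lagging).

(a) P = 0.7251 W  (b) Q = 15.51 VAR  (c) S = 15.53 VA  (d) PF = 0.0467 (lagging)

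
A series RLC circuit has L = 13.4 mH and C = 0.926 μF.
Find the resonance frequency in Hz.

Step 1 — Resonance condition Im(Z)=0 gives ω₀ = 1/√(LC).
Step 2 — ω₀ = 1/√(0.0134·9.26e-07) = 8977 rad/s.
Step 3 — f₀ = ω₀/(2π) = 1429 Hz.

f₀ = 1429 Hz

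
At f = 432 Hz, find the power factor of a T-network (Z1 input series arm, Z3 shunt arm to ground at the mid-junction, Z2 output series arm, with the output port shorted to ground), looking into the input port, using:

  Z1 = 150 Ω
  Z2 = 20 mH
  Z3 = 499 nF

Step 1 — Angular frequency: ω = 2π·f = 2π·432 = 2714 rad/s.
Step 2 — Component impedances:
  Z1: Z = R = 150 Ω
  Z2: Z = jωL = j·2714·0.02 = 0 + j54.29 Ω
  Z3: Z = 1/(jωC) = -j/(ω·C) = 0 - j738.3 Ω
Step 3 — With the output port shorted to ground, the output series arm Z2 runs from the junction to ground; the shunt arm Z3 also runs from the junction to ground. They appear in parallel: Z3 || Z2 = 0 + j58.6 Ω.
Step 4 — Series with input arm Z1: Z_in = Z1 + (Z3 || Z2) = 150 + j58.6 Ω = 161∠21.3° Ω.
Step 5 — Power factor: PF = cos(φ) = Re(Z)/|Z| = 150/161.038 = 0.9315.
Step 6 — Type: Im(Z) = 58.6 ⇒ lagging (phase φ = 21.3°).

PF = 0.9315 (lagging, φ = 21.3°)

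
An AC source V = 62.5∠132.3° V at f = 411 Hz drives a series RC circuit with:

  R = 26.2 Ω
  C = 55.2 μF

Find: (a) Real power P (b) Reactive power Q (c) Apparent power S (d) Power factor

Step 1 — Angular frequency: ω = 2π·f = 2π·411 = 2582 rad/s.
Step 2 — Component impedances:
  R: Z = R = 26.2 Ω
  C: Z = 1/(jωC) = -j/(ω·C) = 0 - j7.015 Ω
Step 3 — Series combination: Z_total = R + C = 26.2 - j7.015 Ω = 27.12∠-15.0° Ω.
Step 4 — Source phasor: V = 62.5∠132.3° V = -42.06 + j46.23 V.
Step 5 — Current: I = V / Z = -1.939 + j1.245 A = 2.304∠147.3° A.
Step 6 — Complex power: S = V·I* = 139.1 - j37.25 VA.
Step 7 — Real power: P = Re(S) = 139.1 W.
Step 8 — Reactive power: Q = Im(S) = -37.25 VAR.
Step 9 — Apparent power: |S| = 144 VA.
Step 10 — Power factor: PF = P/|S| = 0.966 (leading).

(a) P = 139.1 W  (b) Q = -37.25 VAR  (c) S = 144 VA  (d) PF = 0.966 (leading)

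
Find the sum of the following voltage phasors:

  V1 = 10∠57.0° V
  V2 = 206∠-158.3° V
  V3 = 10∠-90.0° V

Step 1 — Convert each phasor to rectangular form:
  V1 = 10·(cos(57.0°) + j·sin(57.0°)) = 5.446 + j8.387 V
  V2 = 206·(cos(-158.3°) + j·sin(-158.3°)) = -191.4 - j76.17 V
  V3 = 10·(cos(-90.0°) + j·sin(-90.0°)) = 0 - j10 V
Step 2 — Sum components: V_total = -186 - j77.78 V.
Step 3 — Convert to polar: |V_total| = 201.6 V, ∠V_total = -157.3°.

V_total = 201.6∠-157.3° V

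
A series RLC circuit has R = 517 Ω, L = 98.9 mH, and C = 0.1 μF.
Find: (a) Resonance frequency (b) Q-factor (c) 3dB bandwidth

Step 1 — Resonance condition Im(Z)=0 gives ω₀ = 1/√(LC).
Step 2 — ω₀ = 1/√(0.0989·1e-07) = 1.006e+04 rad/s.
Step 3 — f₀ = ω₀/(2π) = 1600 Hz.
Step 4 — Series Q: Q = ω₀L/R = 1.006e+04·0.0989/517 = 1.924.
Step 5 — 3dB bandwidth: Δω = ω₀/Q = 5228 rad/s; BW = Δω/(2π) = 832 Hz.

(a) f₀ = 1600 Hz  (b) Q = 1.924  (c) BW = 832 Hz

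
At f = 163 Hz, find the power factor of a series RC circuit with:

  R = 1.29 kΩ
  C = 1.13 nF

Step 1 — Angular frequency: ω = 2π·f = 2π·163 = 1024 rad/s.
Step 2 — Component impedances:
  R: Z = R = 1290 Ω
  C: Z = 1/(jωC) = -j/(ω·C) = 0 - j8.641e+05 Ω
Step 3 — Series combination: Z_total = R + C = 1290 - j8.641e+05 Ω = 8.641e+05∠-89.9° Ω.
Step 4 — Power factor: PF = cos(φ) = Re(Z)/|Z| = 1290/8.641e+05 = 0.001493.
Step 5 — Type: Im(Z) = -8.641e+05 ⇒ leading (phase φ = -89.9°).

PF = 0.001493 (leading, φ = -89.9°)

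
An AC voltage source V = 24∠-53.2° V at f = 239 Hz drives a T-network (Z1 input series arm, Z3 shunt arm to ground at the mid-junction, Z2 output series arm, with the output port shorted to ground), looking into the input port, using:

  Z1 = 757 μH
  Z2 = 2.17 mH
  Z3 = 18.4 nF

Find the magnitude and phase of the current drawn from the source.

Step 1 — Angular frequency: ω = 2π·f = 2π·239 = 1502 rad/s.
Step 2 — Component impedances:
  Z1: Z = jωL = j·1502·0.000757 = 0 + j1.137 Ω
  Z2: Z = jωL = j·1502·0.00217 = 0 + j3.259 Ω
  Z3: Z = 1/(jωC) = -j/(ω·C) = 0 - j3.619e+04 Ω
Step 3 — With the output port shorted to ground, the output series arm Z2 runs from the junction to ground; the shunt arm Z3 also runs from the junction to ground. They appear in parallel: Z3 || Z2 = 0 + j3.259 Ω.
Step 4 — Series with input arm Z1: Z_in = Z1 + (Z3 || Z2) = 0 + j4.396 Ω = 4.396∠90.0° Ω.
Step 5 — Source phasor: V = 24∠-53.2° V = 14.38 - j19.22 V.
Step 6 — Ohm's law: I = V / Z_total = (14.38 - j19.22) / (0 + j4.396) = -4.372 - j3.271 A.
Step 7 — Convert to polar: |I| = 5.46 A, ∠I = -143.2°.

I = 5.46∠-143.2° A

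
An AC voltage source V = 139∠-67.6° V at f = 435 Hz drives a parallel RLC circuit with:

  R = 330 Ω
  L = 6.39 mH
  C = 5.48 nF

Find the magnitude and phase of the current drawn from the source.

Step 1 — Angular frequency: ω = 2π·f = 2π·435 = 2733 rad/s.
Step 2 — Component impedances:
  R: Z = R = 330 Ω
  L: Z = jωL = j·2733·0.00639 = 0 + j17.47 Ω
  C: Z = 1/(jωC) = -j/(ω·C) = 0 - j6.677e+04 Ω
Step 3 — Parallel combination: 1/Z_total = 1/R + 1/L + 1/C; Z_total = 0.9222 + j17.42 Ω = 17.45∠87.0° Ω.
Step 4 — Source phasor: V = 139∠-67.6° V = 52.97 - j128.5 V.
Step 5 — Ohm's law: I = V / Z_total = (52.97 - j128.5) / (0.9222 + j17.42) = -7.196 - j3.421 A.
Step 6 — Convert to polar: |I| = 7.968 A, ∠I = -154.6°.

I = 7.968∠-154.6° A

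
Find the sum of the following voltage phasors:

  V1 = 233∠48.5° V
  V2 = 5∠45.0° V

Step 1 — Convert each phasor to rectangular form:
  V1 = 233·(cos(48.5°) + j·sin(48.5°)) = 154.4 + j174.5 V
  V2 = 5·(cos(45.0°) + j·sin(45.0°)) = 3.536 + j3.536 V
Step 2 — Sum components: V_total = 157.9 + j178 V.
Step 3 — Convert to polar: |V_total| = 238 V, ∠V_total = 48.4°.

V_total = 238∠48.4° V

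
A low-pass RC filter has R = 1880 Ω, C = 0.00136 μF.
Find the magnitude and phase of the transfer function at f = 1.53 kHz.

Step 1 — Angular frequency: ω = 2π·1530 = 9613 rad/s.
Step 2 — Transfer function: H(jω) = 1/(1 + jωRC).
Step 3 — Denominator: 1 + jωRC = 1 + j·9613·1880·1.36e-09 = 1 + j0.02458.
Step 4 — H = 0.9994 - j0.02456.
Step 5 — Magnitude: |H| = 0.9997 (-0.0 dB); phase: φ = -1.4°.

|H| = 0.9997 (-0.0 dB), φ = -1.4°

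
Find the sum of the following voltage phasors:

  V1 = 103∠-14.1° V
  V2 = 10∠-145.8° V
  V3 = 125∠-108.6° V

Step 1 — Convert each phasor to rectangular form:
  V1 = 103·(cos(-14.1°) + j·sin(-14.1°)) = 99.9 - j25.09 V
  V2 = 10·(cos(-145.8°) + j·sin(-145.8°)) = -8.271 - j5.621 V
  V3 = 125·(cos(-108.6°) + j·sin(-108.6°)) = -39.87 - j118.5 V
Step 2 — Sum components: V_total = 51.76 - j149.2 V.
Step 3 — Convert to polar: |V_total| = 157.9 V, ∠V_total = -70.9°.

V_total = 157.9∠-70.9° V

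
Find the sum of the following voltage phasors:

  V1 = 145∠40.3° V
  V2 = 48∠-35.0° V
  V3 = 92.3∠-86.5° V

Step 1 — Convert each phasor to rectangular form:
  V1 = 145·(cos(40.3°) + j·sin(40.3°)) = 110.6 + j93.78 V
  V2 = 48·(cos(-35.0°) + j·sin(-35.0°)) = 39.32 - j27.53 V
  V3 = 92.3·(cos(-86.5°) + j·sin(-86.5°)) = 5.635 - j92.13 V
Step 2 — Sum components: V_total = 155.5 - j25.87 V.
Step 3 — Convert to polar: |V_total| = 157.7 V, ∠V_total = -9.4°.

V_total = 157.7∠-9.4° V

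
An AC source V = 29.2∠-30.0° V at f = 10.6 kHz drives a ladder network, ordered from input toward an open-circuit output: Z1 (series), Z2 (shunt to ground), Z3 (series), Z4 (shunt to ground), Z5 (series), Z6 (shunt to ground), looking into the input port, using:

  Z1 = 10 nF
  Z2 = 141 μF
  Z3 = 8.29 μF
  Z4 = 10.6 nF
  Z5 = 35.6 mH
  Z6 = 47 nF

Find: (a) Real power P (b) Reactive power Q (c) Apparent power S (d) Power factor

Step 1 — Angular frequency: ω = 2π·f = 2π·1.06e+04 = 6.66e+04 rad/s.
Step 2 — Component impedances:
  Z1: Z = 1/(jωC) = -j/(ω·C) = 0 - j1501 Ω
  Z2: Z = 1/(jωC) = -j/(ω·C) = 0 - j0.1065 Ω
  Z3: Z = 1/(jωC) = -j/(ω·C) = 0 - j1.811 Ω
  Z4: Z = 1/(jωC) = -j/(ω·C) = 0 - j1416 Ω
  Z5: Z = jωL = j·6.66e+04·0.0356 = 0 + j2371 Ω
  Z6: Z = 1/(jωC) = -j/(ω·C) = 0 - j319.5 Ω
Step 3 — Ladder network (open output): work backward from the far end, alternating series and parallel combinations. Z_in = 0 - j1502 Ω = 1502∠-90.0° Ω.
Step 4 — Source phasor: V = 29.2∠-30.0° V = 25.29 - j14.6 V.
Step 5 — Current: I = V / Z = 0.009723 + j0.01684 A = 0.01945∠60.0° A.
Step 6 — Complex power: S = V·I* = 0 - j0.5678 VA.
Step 7 — Real power: P = Re(S) = 0 W.
Step 8 — Reactive power: Q = Im(S) = -0.5678 VAR.
Step 9 — Apparent power: |S| = 0.5678 VA.
Step 10 — Power factor: PF = P/|S| = 0 (leading).

(a) P = 0 W  (b) Q = -0.5678 VAR  (c) S = 0.5678 VA  (d) PF = 0 (leading)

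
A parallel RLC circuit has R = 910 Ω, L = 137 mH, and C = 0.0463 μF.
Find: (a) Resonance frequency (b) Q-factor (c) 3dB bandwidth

Step 1 — Resonance: ω₀ = 1/√(LC) = 1/√(0.137·4.63e-08) = 1.256e+04 rad/s.
Step 2 — f₀ = ω₀/(2π) = 1998 Hz.
Step 3 — Parallel Q: Q = R/(ω₀L) = 910/(1.256e+04·0.137) = 0.529.
Step 4 — Bandwidth: Δω = ω₀/Q = 2.373e+04 rad/s; BW = Δω/(2π) = 3777 Hz.

(a) f₀ = 1998 Hz  (b) Q = 0.529  (c) BW = 3777 Hz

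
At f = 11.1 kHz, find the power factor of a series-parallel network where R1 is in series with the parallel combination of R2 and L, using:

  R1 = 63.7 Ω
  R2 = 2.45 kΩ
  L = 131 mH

Step 1 — Angular frequency: ω = 2π·f = 2π·1.11e+04 = 6.974e+04 rad/s.
Step 2 — Component impedances:
  R1: Z = R = 63.7 Ω
  R2: Z = R = 2450 Ω
  L: Z = jωL = j·6.974e+04·0.131 = 0 + j9136 Ω
Step 3 — Parallel branch: R2 || L = 1/(1/R2 + 1/L) = 2286 + j612.9 Ω.
Step 4 — Series with R1: Z_total = R1 + (R2 || L) = 2349 + j612.9 Ω = 2428∠14.6° Ω.
Step 5 — Power factor: PF = cos(φ) = Re(Z)/|Z| = 2349.3/2428 = 0.9676.
Step 6 — Type: Im(Z) = 612.9 ⇒ lagging (phase φ = 14.6°).

PF = 0.9676 (lagging, φ = 14.6°)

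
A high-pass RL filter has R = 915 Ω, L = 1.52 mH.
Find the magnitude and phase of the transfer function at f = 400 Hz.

Step 1 — Angular frequency: ω = 2π·400 = 2513 rad/s.
Step 2 — Transfer function: H(jω) = jωL/(R + jωL).
Step 3 — Numerator jωL = j·3.82; denominator R + jωL = 915 + j3.82.
Step 4 — H = 1.743e-05 + j0.004175.
Step 5 — Magnitude: |H| = 0.004175 (-47.6 dB); phase: φ = 89.8°.

|H| = 0.004175 (-47.6 dB), φ = 89.8°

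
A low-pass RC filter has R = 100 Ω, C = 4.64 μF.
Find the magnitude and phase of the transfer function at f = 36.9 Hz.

Step 1 — Angular frequency: ω = 2π·36.9 = 231.8 rad/s.
Step 2 — Transfer function: H(jω) = 1/(1 + jωRC).
Step 3 — Denominator: 1 + jωRC = 1 + j·231.8·100·4.64e-06 = 1 + j0.1076.
Step 4 — H = 0.9886 - j0.1063.
Step 5 — Magnitude: |H| = 0.9943 (-0.0 dB); phase: φ = -6.1°.

|H| = 0.9943 (-0.0 dB), φ = -6.1°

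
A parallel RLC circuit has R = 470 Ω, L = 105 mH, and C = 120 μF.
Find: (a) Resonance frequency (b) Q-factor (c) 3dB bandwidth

Step 1 — Resonance: ω₀ = 1/√(LC) = 1/√(0.105·0.00012) = 281.7 rad/s.
Step 2 — f₀ = ω₀/(2π) = 44.84 Hz.
Step 3 — Parallel Q: Q = R/(ω₀L) = 470/(281.7·0.105) = 15.89.
Step 4 — Bandwidth: Δω = ω₀/Q = 17.73 rad/s; BW = Δω/(2π) = 2.822 Hz.

(a) f₀ = 44.84 Hz  (b) Q = 15.89  (c) BW = 2.822 Hz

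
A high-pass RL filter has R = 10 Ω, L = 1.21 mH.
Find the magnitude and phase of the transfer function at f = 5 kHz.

Step 1 — Angular frequency: ω = 2π·5000 = 3.142e+04 rad/s.
Step 2 — Transfer function: H(jω) = jωL/(R + jωL).
Step 3 — Numerator jωL = j·38.01; denominator R + jωL = 10 + j38.01.
Step 4 — H = 0.9353 + j0.246.
Step 5 — Magnitude: |H| = 0.9671 (-0.3 dB); phase: φ = 14.7°.

|H| = 0.9671 (-0.3 dB), φ = 14.7°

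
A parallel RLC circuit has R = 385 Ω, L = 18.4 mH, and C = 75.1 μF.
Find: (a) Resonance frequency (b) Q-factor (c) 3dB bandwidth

Step 1 — Resonance: ω₀ = 1/√(LC) = 1/√(0.0184·7.51e-05) = 850.7 rad/s.
Step 2 — f₀ = ω₀/(2π) = 135.4 Hz.
Step 3 — Parallel Q: Q = R/(ω₀L) = 385/(850.7·0.0184) = 24.6.
Step 4 — Bandwidth: Δω = ω₀/Q = 34.59 rad/s; BW = Δω/(2π) = 5.505 Hz.

(a) f₀ = 135.4 Hz  (b) Q = 24.6  (c) BW = 5.505 Hz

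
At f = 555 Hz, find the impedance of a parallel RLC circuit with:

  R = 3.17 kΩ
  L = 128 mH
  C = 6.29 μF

Step 1 — Angular frequency: ω = 2π·f = 2π·555 = 3487 rad/s.
Step 2 — Component impedances:
  R: Z = R = 3170 Ω
  L: Z = jωL = j·3487·0.128 = 0 + j446.4 Ω
  C: Z = 1/(jωC) = -j/(ω·C) = 0 - j45.59 Ω
Step 3 — Parallel combination: 1/Z_total = 1/R + 1/L + 1/C; Z_total = 0.8131 - j50.76 Ω = 50.77∠-89.1° Ω.

Z = 0.8131 - j50.76 Ω = 50.77∠-89.1° Ω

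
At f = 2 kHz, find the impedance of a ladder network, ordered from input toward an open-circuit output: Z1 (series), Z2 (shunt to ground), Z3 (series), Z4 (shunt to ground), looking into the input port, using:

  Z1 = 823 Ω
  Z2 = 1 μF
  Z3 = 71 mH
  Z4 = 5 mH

Step 1 — Angular frequency: ω = 2π·f = 2π·2000 = 1.257e+04 rad/s.
Step 2 — Component impedances:
  Z1: Z = R = 823 Ω
  Z2: Z = 1/(jωC) = -j/(ω·C) = 0 - j79.58 Ω
  Z3: Z = jωL = j·1.257e+04·0.071 = 0 + j892.2 Ω
  Z4: Z = jωL = j·1.257e+04·0.005 = 0 + j62.83 Ω
Step 3 — Ladder network (open output): work backward from the far end, alternating series and parallel combinations. Z_in = 823 - j86.81 Ω = 827.6∠-6.0° Ω.

Z = 823 - j86.81 Ω = 827.6∠-6.0° Ω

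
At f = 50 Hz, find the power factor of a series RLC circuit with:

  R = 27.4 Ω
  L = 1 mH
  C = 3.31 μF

Step 1 — Angular frequency: ω = 2π·f = 2π·50 = 314.2 rad/s.
Step 2 — Component impedances:
  R: Z = R = 27.4 Ω
  L: Z = jωL = j·314.2·0.001 = 0 + j0.3142 Ω
  C: Z = 1/(jωC) = -j/(ω·C) = 0 - j961.7 Ω
Step 3 — Series combination: Z_total = R + L + C = 27.4 - j961.3 Ω = 961.7∠-88.4° Ω.
Step 4 — Power factor: PF = cos(φ) = Re(Z)/|Z| = 27.4/961.7 = 0.02849.
Step 5 — Type: Im(Z) = -961.3 ⇒ leading (phase φ = -88.4°).

PF = 0.02849 (leading, φ = -88.4°)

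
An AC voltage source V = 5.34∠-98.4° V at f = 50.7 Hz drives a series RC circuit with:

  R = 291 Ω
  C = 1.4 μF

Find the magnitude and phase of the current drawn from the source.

Step 1 — Angular frequency: ω = 2π·f = 2π·50.7 = 318.6 rad/s.
Step 2 — Component impedances:
  R: Z = R = 291 Ω
  C: Z = 1/(jωC) = -j/(ω·C) = 0 - j2242 Ω
Step 3 — Series combination: Z_total = R + C = 291 - j2242 Ω = 2261∠-82.6° Ω.
Step 4 — Source phasor: V = 5.34∠-98.4° V = -0.7801 - j5.283 V.
Step 5 — Ohm's law: I = V / Z_total = (-0.7801 - j5.283) / (291 - j2242) = 0.002273 - j0.0006428 A.
Step 6 — Convert to polar: |I| = 0.002362 A, ∠I = -15.8°.

I = 0.002362∠-15.8° A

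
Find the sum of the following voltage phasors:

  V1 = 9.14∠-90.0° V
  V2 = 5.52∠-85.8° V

Step 1 — Convert each phasor to rectangular form:
  V1 = 9.14·(cos(-90.0°) + j·sin(-90.0°)) = 0 - j9.14 V
  V2 = 5.52·(cos(-85.8°) + j·sin(-85.8°)) = 0.4043 - j5.505 V
Step 2 — Sum components: V_total = 0.4043 - j14.65 V.
Step 3 — Convert to polar: |V_total| = 14.65 V, ∠V_total = -88.4°.

V_total = 14.65∠-88.4° V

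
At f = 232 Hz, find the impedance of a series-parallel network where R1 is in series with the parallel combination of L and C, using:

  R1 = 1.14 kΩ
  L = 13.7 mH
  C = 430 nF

Step 1 — Angular frequency: ω = 2π·f = 2π·232 = 1458 rad/s.
Step 2 — Component impedances:
  R1: Z = R = 1140 Ω
  L: Z = jωL = j·1458·0.0137 = 0 + j19.97 Ω
  C: Z = 1/(jωC) = -j/(ω·C) = 0 - j1595 Ω
Step 3 — Parallel branch: L || C = 1/(1/L + 1/C) = 0 + j20.22 Ω.
Step 4 — Series with R1: Z_total = R1 + (L || C) = 1140 + j20.22 Ω = 1140∠1.0° Ω.

Z = 1140 + j20.22 Ω = 1140∠1.0° Ω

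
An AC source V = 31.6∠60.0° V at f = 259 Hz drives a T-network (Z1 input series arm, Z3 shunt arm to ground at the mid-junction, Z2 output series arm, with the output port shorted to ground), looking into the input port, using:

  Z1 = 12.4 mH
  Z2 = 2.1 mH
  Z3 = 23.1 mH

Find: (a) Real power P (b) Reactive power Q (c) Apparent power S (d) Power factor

Step 1 — Angular frequency: ω = 2π·f = 2π·259 = 1627 rad/s.
Step 2 — Component impedances:
  Z1: Z = jωL = j·1627·0.0124 = 0 + j20.18 Ω
  Z2: Z = jωL = j·1627·0.0021 = 0 + j3.417 Ω
  Z3: Z = jωL = j·1627·0.0231 = 0 + j37.59 Ω
Step 3 — With the output port shorted to ground, the output series arm Z2 runs from the junction to ground; the shunt arm Z3 also runs from the junction to ground. They appear in parallel: Z3 || Z2 = 0 + j3.133 Ω.
Step 4 — Series with input arm Z1: Z_in = Z1 + (Z3 || Z2) = 0 + j23.31 Ω = 23.31∠90.0° Ω.
Step 5 — Source phasor: V = 31.6∠60.0° V = 15.8 + j27.37 V.
Step 6 — Current: I = V / Z = 1.174 - j0.6778 A = 1.356∠-30.0° A.
Step 7 — Complex power: S = V·I* = 0 + j42.84 VA.
Step 8 — Real power: P = Re(S) = 0 W.
Step 9 — Reactive power: Q = Im(S) = 42.84 VAR.
Step 10 — Apparent power: |S| = 42.84 VA.
Step 11 — Power factor: PF = P/|S| = 0 (lagging).

(a) P = 0 W  (b) Q = 42.84 VAR  (c) S = 42.84 VA  (d) PF = 0 (lagging)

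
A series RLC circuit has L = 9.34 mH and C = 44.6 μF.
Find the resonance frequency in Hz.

Step 1 — Resonance condition Im(Z)=0 gives ω₀ = 1/√(LC).
Step 2 — ω₀ = 1/√(0.00934·4.46e-05) = 1549 rad/s.
Step 3 — f₀ = ω₀/(2π) = 246.6 Hz.

f₀ = 246.6 Hz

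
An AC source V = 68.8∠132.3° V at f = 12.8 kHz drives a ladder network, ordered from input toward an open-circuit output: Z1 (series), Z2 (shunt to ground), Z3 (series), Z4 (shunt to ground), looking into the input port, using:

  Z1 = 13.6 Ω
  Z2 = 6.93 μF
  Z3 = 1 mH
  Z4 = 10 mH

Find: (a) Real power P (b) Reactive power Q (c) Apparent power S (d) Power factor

Step 1 — Angular frequency: ω = 2π·f = 2π·1.28e+04 = 8.042e+04 rad/s.
Step 2 — Component impedances:
  Z1: Z = R = 13.6 Ω
  Z2: Z = 1/(jωC) = -j/(ω·C) = 0 - j1.794 Ω
  Z3: Z = jωL = j·8.042e+04·0.001 = 0 + j80.42 Ω
  Z4: Z = jωL = j·8.042e+04·0.01 = 0 + j804.2 Ω
Step 3 — Ladder network (open output): work backward from the far end, alternating series and parallel combinations. Z_in = 13.6 - j1.798 Ω = 13.72∠-7.5° Ω.
Step 4 — Source phasor: V = 68.8∠132.3° V = -46.3 + j50.89 V.
Step 5 — Current: I = V / Z = -3.832 + j3.235 A = 5.015∠139.8° A.
Step 6 — Complex power: S = V·I* = 342.1 - j45.22 VA.
Step 7 — Real power: P = Re(S) = 342.1 W.
Step 8 — Reactive power: Q = Im(S) = -45.22 VAR.
Step 9 — Apparent power: |S| = 345 VA.
Step 10 — Power factor: PF = P/|S| = 0.9914 (leading).

(a) P = 342.1 W  (b) Q = -45.22 VAR  (c) S = 345 VA  (d) PF = 0.9914 (leading)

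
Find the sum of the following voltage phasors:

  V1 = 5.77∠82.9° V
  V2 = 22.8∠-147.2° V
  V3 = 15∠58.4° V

Step 1 — Convert each phasor to rectangular form:
  V1 = 5.77·(cos(82.9°) + j·sin(82.9°)) = 0.7132 + j5.726 V
  V2 = 22.8·(cos(-147.2°) + j·sin(-147.2°)) = -19.16 - j12.35 V
  V3 = 15·(cos(58.4°) + j·sin(58.4°)) = 7.86 + j12.78 V
Step 2 — Sum components: V_total = -10.59 + j6.151 V.
Step 3 — Convert to polar: |V_total| = 12.25 V, ∠V_total = 149.9°.

V_total = 12.25∠149.9° V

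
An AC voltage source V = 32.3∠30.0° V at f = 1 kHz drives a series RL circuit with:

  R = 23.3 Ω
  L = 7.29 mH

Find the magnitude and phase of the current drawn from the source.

Step 1 — Angular frequency: ω = 2π·f = 2π·1000 = 6283 rad/s.
Step 2 — Component impedances:
  R: Z = R = 23.3 Ω
  L: Z = jωL = j·6283·0.00729 = 0 + j45.8 Ω
Step 3 — Series combination: Z_total = R + L = 23.3 + j45.8 Ω = 51.39∠63.0° Ω.
Step 4 — Source phasor: V = 32.3∠30.0° V = 27.97 + j16.15 V.
Step 5 — Ohm's law: I = V / Z_total = (27.97 + j16.15) / (23.3 + j45.8) = 0.5269 - j0.3427 A.
Step 6 — Convert to polar: |I| = 0.6285 A, ∠I = -33.0°.

I = 0.6285∠-33.0° A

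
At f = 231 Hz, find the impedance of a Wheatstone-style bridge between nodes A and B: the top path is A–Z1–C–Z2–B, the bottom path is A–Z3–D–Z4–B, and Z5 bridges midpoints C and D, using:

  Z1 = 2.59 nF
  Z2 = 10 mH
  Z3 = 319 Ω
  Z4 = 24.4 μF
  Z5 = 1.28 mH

Step 1 — Angular frequency: ω = 2π·f = 2π·231 = 1451 rad/s.
Step 2 — Component impedances:
  Z1: Z = 1/(jωC) = -j/(ω·C) = 0 - j2.66e+05 Ω
  Z2: Z = jωL = j·1451·0.01 = 0 + j14.51 Ω
  Z3: Z = R = 319 Ω
  Z4: Z = 1/(jωC) = -j/(ω·C) = 0 - j28.24 Ω
  Z5: Z = jωL = j·1451·0.00128 = 0 + j1.858 Ω
Step 3 — Bridge requires nodal analysis (the Z5 bridge couples midpoints C and D, so the two paths cannot be reduced to a simple series/parallel combination). Setting node B to ground and injecting 1 A at node A, the 3-node admittance system at A, C, D solves to V_A = Z_AB = 319 + j38.58 Ω = 321.3∠6.9° Ω.

Z = 319 + j38.58 Ω = 321.3∠6.9° Ω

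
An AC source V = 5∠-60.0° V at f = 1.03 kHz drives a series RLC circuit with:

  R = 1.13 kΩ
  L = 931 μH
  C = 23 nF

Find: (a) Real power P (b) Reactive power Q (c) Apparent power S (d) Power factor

Step 1 — Angular frequency: ω = 2π·f = 2π·1030 = 6472 rad/s.
Step 2 — Component impedances:
  R: Z = R = 1130 Ω
  L: Z = jωL = j·6472·0.000931 = 0 + j6.025 Ω
  C: Z = 1/(jωC) = -j/(ω·C) = 0 - j6718 Ω
Step 3 — Series combination: Z_total = R + L + C = 1130 - j6712 Ω = 6807∠-80.4° Ω.
Step 4 — Source phasor: V = 5∠-60.0° V = 2.5 - j4.33 V.
Step 5 — Current: I = V / Z = 0.0006883 + j0.0002566 A = 0.0007346∠20.4° A.
Step 6 — Complex power: S = V·I* = 0.0006097 - j0.003622 VA.
Step 7 — Real power: P = Re(S) = 0.0006097 W.
Step 8 — Reactive power: Q = Im(S) = -0.003622 VAR.
Step 9 — Apparent power: |S| = 0.003673 VA.
Step 10 — Power factor: PF = P/|S| = 0.166 (leading).

(a) P = 0.0006097 W  (b) Q = -0.003622 VAR  (c) S = 0.003673 VA  (d) PF = 0.166 (leading)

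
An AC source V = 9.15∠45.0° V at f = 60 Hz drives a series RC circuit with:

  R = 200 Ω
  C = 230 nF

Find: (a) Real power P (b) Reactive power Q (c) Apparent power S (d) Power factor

Step 1 — Angular frequency: ω = 2π·f = 2π·60 = 377 rad/s.
Step 2 — Component impedances:
  R: Z = R = 200 Ω
  C: Z = 1/(jωC) = -j/(ω·C) = 0 - j1.153e+04 Ω
Step 3 — Series combination: Z_total = R + C = 200 - j1.153e+04 Ω = 1.153e+04∠-89.0° Ω.
Step 4 — Source phasor: V = 9.15∠45.0° V = 6.47 + j6.47 V.
Step 5 — Current: I = V / Z = -0.0005511 + j0.0005706 A = 0.0007933∠134.0° A.
Step 6 — Complex power: S = V·I* = 0.0001259 - j0.007257 VA.
Step 7 — Real power: P = Re(S) = 0.0001259 W.
Step 8 — Reactive power: Q = Im(S) = -0.007257 VAR.
Step 9 — Apparent power: |S| = 0.007258 VA.
Step 10 — Power factor: PF = P/|S| = 0.01734 (leading).

(a) P = 0.0001259 W  (b) Q = -0.007257 VAR  (c) S = 0.007258 VA  (d) PF = 0.01734 (leading)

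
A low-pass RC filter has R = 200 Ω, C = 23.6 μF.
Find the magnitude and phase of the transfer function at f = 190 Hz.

Step 1 — Angular frequency: ω = 2π·190 = 1194 rad/s.
Step 2 — Transfer function: H(jω) = 1/(1 + jωRC).
Step 3 — Denominator: 1 + jωRC = 1 + j·1194·200·2.36e-05 = 1 + j5.635.
Step 4 — H = 0.03053 - j0.1721.
Step 5 — Magnitude: |H| = 0.1747 (-15.2 dB); phase: φ = -79.9°.

|H| = 0.1747 (-15.2 dB), φ = -79.9°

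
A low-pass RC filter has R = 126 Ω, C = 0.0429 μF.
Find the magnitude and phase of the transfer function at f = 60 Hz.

Step 1 — Angular frequency: ω = 2π·60 = 377 rad/s.
Step 2 — Transfer function: H(jω) = 1/(1 + jωRC).
Step 3 — Denominator: 1 + jωRC = 1 + j·377·126·4.29e-08 = 1 + j0.002038.
Step 4 — H = 1 - j0.002038.
Step 5 — Magnitude: |H| = 1 (-0.0 dB); phase: φ = -0.1°.

|H| = 1 (-0.0 dB), φ = -0.1°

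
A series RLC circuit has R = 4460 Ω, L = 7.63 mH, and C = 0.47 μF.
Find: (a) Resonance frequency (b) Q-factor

Step 1 — Resonance condition Im(Z)=0 gives ω₀ = 1/√(LC).
Step 2 — ω₀ = 1/√(0.00763·4.7e-07) = 1.67e+04 rad/s.
Step 3 — f₀ = ω₀/(2π) = 2658 Hz.
Step 4 — Series Q: Q = ω₀L/R = 1.67e+04·0.00763/4460 = 0.02857.

(a) f₀ = 2658 Hz  (b) Q = 0.02857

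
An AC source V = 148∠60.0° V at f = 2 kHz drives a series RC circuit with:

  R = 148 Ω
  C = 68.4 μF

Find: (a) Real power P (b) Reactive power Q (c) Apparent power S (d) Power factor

Step 1 — Angular frequency: ω = 2π·f = 2π·2000 = 1.257e+04 rad/s.
Step 2 — Component impedances:
  R: Z = R = 148 Ω
  C: Z = 1/(jωC) = -j/(ω·C) = 0 - j1.163 Ω
Step 3 — Series combination: Z_total = R + C = 148 - j1.163 Ω = 148∠-0.5° Ω.
Step 4 — Source phasor: V = 148∠60.0° V = 74 + j128.2 V.
Step 5 — Current: I = V / Z = 0.4932 + j0.8699 A = 1∠60.5° A.
Step 6 — Complex power: S = V·I* = 148 - j1.163 VA.
Step 7 — Real power: P = Re(S) = 148 W.
Step 8 — Reactive power: Q = Im(S) = -1.163 VAR.
Step 9 — Apparent power: |S| = 148 VA.
Step 10 — Power factor: PF = P/|S| = 1 (leading).

(a) P = 148 W  (b) Q = -1.163 VAR  (c) S = 148 VA  (d) PF = 1 (leading)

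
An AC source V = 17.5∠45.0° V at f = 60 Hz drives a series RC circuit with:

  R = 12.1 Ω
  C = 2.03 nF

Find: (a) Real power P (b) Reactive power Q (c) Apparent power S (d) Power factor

Step 1 — Angular frequency: ω = 2π·f = 2π·60 = 377 rad/s.
Step 2 — Component impedances:
  R: Z = R = 12.1 Ω
  C: Z = 1/(jωC) = -j/(ω·C) = 0 - j1.307e+06 Ω
Step 3 — Series combination: Z_total = R + C = 12.1 - j1.307e+06 Ω = 1.307e+06∠-90.0° Ω.
Step 4 — Source phasor: V = 17.5∠45.0° V = 12.37 + j12.37 V.
Step 5 — Current: I = V / Z = -9.47e-06 + j9.47e-06 A = 1.339e-05∠135.0° A.
Step 6 — Complex power: S = V·I* = 2.17e-09 - j0.0002344 VA.
Step 7 — Real power: P = Re(S) = 2.17e-09 W.
Step 8 — Reactive power: Q = Im(S) = -0.0002344 VAR.
Step 9 — Apparent power: |S| = 0.0002344 VA.
Step 10 — Power factor: PF = P/|S| = 9.26e-06 (leading).

(a) P = 2.17e-09 W  (b) Q = -0.0002344 VAR  (c) S = 0.0002344 VA  (d) PF = 9.26e-06 (leading)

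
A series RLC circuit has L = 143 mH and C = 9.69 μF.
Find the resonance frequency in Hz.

Step 1 — Resonance condition Im(Z)=0 gives ω₀ = 1/√(LC).
Step 2 — ω₀ = 1/√(0.143·9.69e-06) = 849.5 rad/s.
Step 3 — f₀ = ω₀/(2π) = 135.2 Hz.

f₀ = 135.2 Hz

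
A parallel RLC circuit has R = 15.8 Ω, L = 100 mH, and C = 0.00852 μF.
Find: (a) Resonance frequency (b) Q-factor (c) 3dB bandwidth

Step 1 — Resonance: ω₀ = 1/√(LC) = 1/√(0.1·8.52e-09) = 3.426e+04 rad/s.
Step 2 — f₀ = ω₀/(2π) = 5453 Hz.
Step 3 — Parallel Q: Q = R/(ω₀L) = 15.8/(3.426e+04·0.1) = 0.004612.
Step 4 — Bandwidth: Δω = ω₀/Q = 7.429e+06 rad/s; BW = Δω/(2π) = 1.182e+06 Hz.

(a) f₀ = 5453 Hz  (b) Q = 0.004612  (c) BW = 1.182e+06 Hz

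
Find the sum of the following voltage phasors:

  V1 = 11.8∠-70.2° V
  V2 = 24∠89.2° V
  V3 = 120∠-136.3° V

Step 1 — Convert each phasor to rectangular form:
  V1 = 11.8·(cos(-70.2°) + j·sin(-70.2°)) = 3.997 - j11.1 V
  V2 = 24·(cos(89.2°) + j·sin(89.2°)) = 0.3351 + j24 V
  V3 = 120·(cos(-136.3°) + j·sin(-136.3°)) = -86.76 - j82.91 V
Step 2 — Sum components: V_total = -82.42 - j70.01 V.
Step 3 — Convert to polar: |V_total| = 108.1 V, ∠V_total = -139.7°.

V_total = 108.1∠-139.7° V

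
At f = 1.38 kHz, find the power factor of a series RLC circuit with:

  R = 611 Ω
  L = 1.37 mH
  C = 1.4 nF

Step 1 — Angular frequency: ω = 2π·f = 2π·1380 = 8671 rad/s.
Step 2 — Component impedances:
  R: Z = R = 611 Ω
  L: Z = jωL = j·8671·0.00137 = 0 + j11.88 Ω
  C: Z = 1/(jωC) = -j/(ω·C) = 0 - j8.238e+04 Ω
Step 3 — Series combination: Z_total = R + L + C = 611 - j8.237e+04 Ω = 8.237e+04∠-89.6° Ω.
Step 4 — Power factor: PF = cos(φ) = Re(Z)/|Z| = 611/8.237e+04 = 0.007418.
Step 5 — Type: Im(Z) = -8.237e+04 ⇒ leading (phase φ = -89.6°).

PF = 0.007418 (leading, φ = -89.6°)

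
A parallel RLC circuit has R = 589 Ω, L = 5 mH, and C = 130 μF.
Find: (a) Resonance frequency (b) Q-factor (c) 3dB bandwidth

Step 1 — Resonance: ω₀ = 1/√(LC) = 1/√(0.005·0.00013) = 1240 rad/s.
Step 2 — f₀ = ω₀/(2π) = 197.4 Hz.
Step 3 — Parallel Q: Q = R/(ω₀L) = 589/(1240·0.005) = 94.97.
Step 4 — Bandwidth: Δω = ω₀/Q = 13.06 rad/s; BW = Δω/(2π) = 2.079 Hz.

(a) f₀ = 197.4 Hz  (b) Q = 94.97  (c) BW = 2.079 Hz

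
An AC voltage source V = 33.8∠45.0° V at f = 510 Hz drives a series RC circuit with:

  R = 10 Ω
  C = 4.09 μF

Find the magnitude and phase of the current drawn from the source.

Step 1 — Angular frequency: ω = 2π·f = 2π·510 = 3204 rad/s.
Step 2 — Component impedances:
  R: Z = R = 10 Ω
  C: Z = 1/(jωC) = -j/(ω·C) = 0 - j76.3 Ω
Step 3 — Series combination: Z_total = R + C = 10 - j76.3 Ω = 76.95∠-82.5° Ω.
Step 4 — Source phasor: V = 33.8∠45.0° V = 23.9 + j23.9 V.
Step 5 — Ohm's law: I = V / Z_total = (23.9 + j23.9) / (10 - j76.3) = -0.2676 + j0.3483 A.
Step 6 — Convert to polar: |I| = 0.4392 A, ∠I = 127.5°.

I = 0.4392∠127.5° A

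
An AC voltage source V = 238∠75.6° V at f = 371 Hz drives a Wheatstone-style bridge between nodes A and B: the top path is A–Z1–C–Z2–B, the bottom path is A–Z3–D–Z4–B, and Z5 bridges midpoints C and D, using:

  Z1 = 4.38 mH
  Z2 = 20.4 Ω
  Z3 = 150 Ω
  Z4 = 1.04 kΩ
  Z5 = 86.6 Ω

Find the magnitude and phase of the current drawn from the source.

Step 1 — Angular frequency: ω = 2π·f = 2π·371 = 2331 rad/s.
Step 2 — Component impedances:
  Z1: Z = jωL = j·2331·0.00438 = 0 + j10.21 Ω
  Z2: Z = R = 20.4 Ω
  Z3: Z = R = 150 Ω
  Z4: Z = R = 1040 Ω
  Z5: Z = R = 86.6 Ω
Step 3 — Bridge requires nodal analysis (the Z5 bridge couples midpoints C and D, so the two paths cannot be reduced to a simple series/parallel combination). Setting node B to ground and injecting 1 A at node A, the 3-node admittance system at A, C, D solves to V_A = Z_AB = 20.47 + j10.05 Ω = 22.81∠26.2° Ω.
Step 4 — Source phasor: V = 238∠75.6° V = 59.19 + j230.5 V.
Step 5 — Ohm's law: I = V / Z_total = (59.19 + j230.5) / (20.47 + j10.05) = 6.784 + j7.928 A.
Step 6 — Convert to polar: |I| = 10.43 A, ∠I = 49.4°.

I = 10.43∠49.4° A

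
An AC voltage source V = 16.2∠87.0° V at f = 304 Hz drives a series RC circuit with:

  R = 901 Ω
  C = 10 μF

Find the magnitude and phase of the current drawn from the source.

Step 1 — Angular frequency: ω = 2π·f = 2π·304 = 1910 rad/s.
Step 2 — Component impedances:
  R: Z = R = 901 Ω
  C: Z = 1/(jωC) = -j/(ω·C) = 0 - j52.35 Ω
Step 3 — Series combination: Z_total = R + C = 901 - j52.35 Ω = 902.5∠-3.3° Ω.
Step 4 — Source phasor: V = 16.2∠87.0° V = 0.8478 + j16.18 V.
Step 5 — Ohm's law: I = V / Z_total = (0.8478 + j16.18) / (901 - j52.35) = -0.000102 + j0.01795 A.
Step 6 — Convert to polar: |I| = 0.01795 A, ∠I = 90.3°.

I = 0.01795∠90.3° A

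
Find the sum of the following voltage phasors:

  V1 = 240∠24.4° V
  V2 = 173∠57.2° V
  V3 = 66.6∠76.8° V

Step 1 — Convert each phasor to rectangular form:
  V1 = 240·(cos(24.4°) + j·sin(24.4°)) = 218.6 + j99.15 V
  V2 = 173·(cos(57.2°) + j·sin(57.2°)) = 93.72 + j145.4 V
  V3 = 66.6·(cos(76.8°) + j·sin(76.8°)) = 15.21 + j64.84 V
Step 2 — Sum components: V_total = 327.5 + j309.4 V.
Step 3 — Convert to polar: |V_total| = 450.5 V, ∠V_total = 43.4°.

V_total = 450.5∠43.4° V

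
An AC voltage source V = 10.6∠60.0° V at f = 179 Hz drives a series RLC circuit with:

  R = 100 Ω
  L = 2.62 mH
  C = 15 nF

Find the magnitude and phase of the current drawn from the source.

Step 1 — Angular frequency: ω = 2π·f = 2π·179 = 1125 rad/s.
Step 2 — Component impedances:
  R: Z = R = 100 Ω
  L: Z = jωL = j·1125·0.00262 = 0 + j2.947 Ω
  C: Z = 1/(jωC) = -j/(ω·C) = 0 - j5.928e+04 Ω
Step 3 — Series combination: Z_total = R + L + C = 100 - j5.927e+04 Ω = 5.927e+04∠-89.9° Ω.
Step 4 — Source phasor: V = 10.6∠60.0° V = 5.3 + j9.18 V.
Step 5 — Ohm's law: I = V / Z_total = (5.3 + j9.18) / (100 - j5.927e+04) = -0.0001547 + j8.968e-05 A.
Step 6 — Convert to polar: |I| = 0.0001788 A, ∠I = 149.9°.

I = 0.0001788∠149.9° A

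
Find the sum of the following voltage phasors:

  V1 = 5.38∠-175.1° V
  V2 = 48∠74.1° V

Step 1 — Convert each phasor to rectangular form:
  V1 = 5.38·(cos(-175.1°) + j·sin(-175.1°)) = -5.36 - j0.4595 V
  V2 = 48·(cos(74.1°) + j·sin(74.1°)) = 13.15 + j46.16 V
Step 2 — Sum components: V_total = 7.79 + j45.7 V.
Step 3 — Convert to polar: |V_total| = 46.36 V, ∠V_total = 80.3°.

V_total = 46.36∠80.3° V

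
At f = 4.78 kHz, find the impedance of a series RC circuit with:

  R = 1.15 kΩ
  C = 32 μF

Step 1 — Angular frequency: ω = 2π·f = 2π·4780 = 3.003e+04 rad/s.
Step 2 — Component impedances:
  R: Z = R = 1150 Ω
  C: Z = 1/(jωC) = -j/(ω·C) = 0 - j1.041 Ω
Step 3 — Series combination: Z_total = R + C = 1150 - j1.041 Ω = 1150∠-0.1° Ω.

Z = 1150 - j1.041 Ω = 1150∠-0.1° Ω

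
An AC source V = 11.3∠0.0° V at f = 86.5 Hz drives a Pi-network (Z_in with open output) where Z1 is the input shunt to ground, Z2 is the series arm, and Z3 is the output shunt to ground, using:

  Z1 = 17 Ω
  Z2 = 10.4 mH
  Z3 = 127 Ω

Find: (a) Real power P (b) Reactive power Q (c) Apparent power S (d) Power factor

Step 1 — Angular frequency: ω = 2π·f = 2π·86.5 = 543.5 rad/s.
Step 2 — Component impedances:
  Z1: Z = R = 17 Ω
  Z2: Z = jωL = j·543.5·0.0104 = 0 + j5.652 Ω
  Z3: Z = R = 127 Ω
Step 3 — With open output, the series arm Z2 and the output shunt Z3 appear in series to ground: Z2 + Z3 = 127 + j5.652 Ω.
Step 4 — Parallel with input shunt Z1: Z_in = Z1 || (Z2 + Z3) = 15 + j0.07866 Ω = 15∠0.3° Ω.
Step 5 — Source phasor: V = 11.3∠0.0° V = 11.3 V.
Step 6 — Current: I = V / Z = 0.7535 - j0.003952 A = 0.7535∠-0.3° A.
Step 7 — Complex power: S = V·I* = 8.515 + j0.04466 VA.
Step 8 — Real power: P = Re(S) = 8.515 W.
Step 9 — Reactive power: Q = Im(S) = 0.04466 VAR.
Step 10 — Apparent power: |S| = 8.515 VA.
Step 11 — Power factor: PF = P/|S| = 1 (lagging).

(a) P = 8.515 W  (b) Q = 0.04466 VAR  (c) S = 8.515 VA  (d) PF = 1 (lagging)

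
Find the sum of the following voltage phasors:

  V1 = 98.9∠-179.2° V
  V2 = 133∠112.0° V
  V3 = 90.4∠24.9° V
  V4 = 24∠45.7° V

Step 1 — Convert each phasor to rectangular form:
  V1 = 98.9·(cos(-179.2°) + j·sin(-179.2°)) = -98.89 - j1.381 V
  V2 = 133·(cos(112.0°) + j·sin(112.0°)) = -49.82 + j123.3 V
  V3 = 90.4·(cos(24.9°) + j·sin(24.9°)) = 82 + j38.06 V
  V4 = 24·(cos(45.7°) + j·sin(45.7°)) = 16.76 + j17.18 V
Step 2 — Sum components: V_total = -49.95 + j177.2 V.
Step 3 — Convert to polar: |V_total| = 184.1 V, ∠V_total = 105.7°.

V_total = 184.1∠105.7° V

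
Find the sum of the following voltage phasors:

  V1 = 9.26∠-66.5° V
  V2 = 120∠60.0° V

Step 1 — Convert each phasor to rectangular form:
  V1 = 9.26·(cos(-66.5°) + j·sin(-66.5°)) = 3.692 - j8.492 V
  V2 = 120·(cos(60.0°) + j·sin(60.0°)) = 60 + j103.9 V
Step 2 — Sum components: V_total = 63.69 + j95.43 V.
Step 3 — Convert to polar: |V_total| = 114.7 V, ∠V_total = 56.3°.

V_total = 114.7∠56.3° V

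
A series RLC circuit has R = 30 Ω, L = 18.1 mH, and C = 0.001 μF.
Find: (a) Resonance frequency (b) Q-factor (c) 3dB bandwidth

Step 1 — Resonance: ω₀ = 1/√(LC) = 1/√(0.0181·1e-09) = 2.351e+05 rad/s.
Step 2 — f₀ = ω₀/(2π) = 3.741e+04 Hz.
Step 3 — Series Q: Q = ω₀L/R = 2.351e+05·0.0181/30 = 141.8.
Step 4 — Bandwidth: Δω = ω₀/Q = 1657 rad/s; BW = Δω/(2π) = 263.8 Hz.

(a) f₀ = 3.741e+04 Hz  (b) Q = 141.8  (c) BW = 263.8 Hz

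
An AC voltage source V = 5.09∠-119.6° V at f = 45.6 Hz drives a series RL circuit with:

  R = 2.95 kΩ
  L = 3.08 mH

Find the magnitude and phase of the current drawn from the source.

Step 1 — Angular frequency: ω = 2π·f = 2π·45.6 = 286.5 rad/s.
Step 2 — Component impedances:
  R: Z = R = 2950 Ω
  L: Z = jωL = j·286.5·0.00308 = 0 + j0.8825 Ω
Step 3 — Series combination: Z_total = R + L = 2950 + j0.8825 Ω = 2950∠0.0° Ω.
Step 4 — Source phasor: V = 5.09∠-119.6° V = -2.514 - j4.426 V.
Step 5 — Ohm's law: I = V / Z_total = (-2.514 - j4.426) / (2950 + j0.8825) = -0.0008527 - j0.0015 A.
Step 6 — Convert to polar: |I| = 0.001725 A, ∠I = -119.6°.

I = 0.001725∠-119.6° A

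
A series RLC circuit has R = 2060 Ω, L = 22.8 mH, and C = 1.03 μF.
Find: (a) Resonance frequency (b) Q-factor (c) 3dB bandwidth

Step 1 — Resonance condition Im(Z)=0 gives ω₀ = 1/√(LC).
Step 2 — ω₀ = 1/√(0.0228·1.03e-06) = 6526 rad/s.
Step 3 — f₀ = ω₀/(2π) = 1039 Hz.
Step 4 — Series Q: Q = ω₀L/R = 6526·0.0228/2060 = 0.07222.
Step 5 — 3dB bandwidth: Δω = ω₀/Q = 9.035e+04 rad/s; BW = Δω/(2π) = 1.438e+04 Hz.

(a) f₀ = 1039 Hz  (b) Q = 0.07222  (c) BW = 1.438e+04 Hz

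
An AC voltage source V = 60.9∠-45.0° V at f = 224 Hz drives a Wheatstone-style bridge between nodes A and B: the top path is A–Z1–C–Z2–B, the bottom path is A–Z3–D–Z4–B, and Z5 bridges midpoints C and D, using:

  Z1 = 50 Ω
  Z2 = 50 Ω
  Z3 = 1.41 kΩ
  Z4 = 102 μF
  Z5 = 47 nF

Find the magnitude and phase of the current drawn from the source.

Step 1 — Angular frequency: ω = 2π·f = 2π·224 = 1407 rad/s.
Step 2 — Component impedances:
  Z1: Z = R = 50 Ω
  Z2: Z = R = 50 Ω
  Z3: Z = R = 1410 Ω
  Z4: Z = 1/(jωC) = -j/(ω·C) = 0 - j6.966 Ω
  Z5: Z = 1/(jωC) = -j/(ω·C) = 0 - j1.512e+04 Ω
Step 3 — Bridge requires nodal analysis (the Z5 bridge couples midpoints C and D, so the two paths cannot be reduced to a simple series/parallel combination). Setting node B to ground and injecting 1 A at node A, the 3-node admittance system at A, C, D solves to V_A = Z_AB = 93.38 - j0.1747 Ω = 93.38∠-0.1° Ω.
Step 4 — Source phasor: V = 60.9∠-45.0° V = 43.06 - j43.06 V.
Step 5 — Ohm's law: I = V / Z_total = (43.06 - j43.06) / (93.38 - j0.1747) = 0.462 - j0.4603 A.
Step 6 — Convert to polar: |I| = 0.6522 A, ∠I = -44.9°.

I = 0.6522∠-44.9° A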